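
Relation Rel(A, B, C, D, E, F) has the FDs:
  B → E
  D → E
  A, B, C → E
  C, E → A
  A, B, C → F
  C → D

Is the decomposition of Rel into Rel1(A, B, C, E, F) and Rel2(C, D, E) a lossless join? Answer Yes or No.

Common attributes: {C, E}; their closure is {A, C, D, E}.
Since Rel2 ⊆ {A, C, D, E}, the intersection is a superkey of Rel2; the decomposition is lossless.

Yes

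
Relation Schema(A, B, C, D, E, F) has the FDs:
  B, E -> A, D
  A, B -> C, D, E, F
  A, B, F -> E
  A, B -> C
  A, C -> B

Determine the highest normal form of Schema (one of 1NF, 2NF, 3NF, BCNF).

BCNF

Candidate keys: {A, B}, {A, C}, {B, E}. Prime attributes: {A, B, C, E}.
Each dependency's left side is a superkey — BCNF holds.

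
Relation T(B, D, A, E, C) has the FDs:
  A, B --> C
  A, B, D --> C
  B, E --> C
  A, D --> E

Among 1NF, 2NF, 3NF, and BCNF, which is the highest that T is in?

Candidate key: {A, B, D}. Prime attributes: {A, B, D}.
A, B --> C breaks BCNF: {A, B}⁺ = {A, B, C}, so {A, B} is not a superkey.
A, B --> C has non-prime {C} on the right and a non-superkey on the left, so 3NF fails.
{A, B} is a proper subset of the key {A, B, D}, and {A, B}⁺ contains the non-prime attribute {C} — a partial dependency, so 2NF is violated.

1NF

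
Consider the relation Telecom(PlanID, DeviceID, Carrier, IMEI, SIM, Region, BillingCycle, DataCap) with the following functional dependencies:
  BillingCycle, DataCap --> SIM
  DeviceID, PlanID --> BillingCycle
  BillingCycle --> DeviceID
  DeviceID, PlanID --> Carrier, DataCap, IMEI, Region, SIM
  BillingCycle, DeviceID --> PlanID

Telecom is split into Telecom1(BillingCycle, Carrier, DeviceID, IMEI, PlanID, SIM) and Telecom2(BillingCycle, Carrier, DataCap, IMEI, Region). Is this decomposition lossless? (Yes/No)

Telecom1 ∩ Telecom2 = {BillingCycle, Carrier, IMEI}; its closure under F is {BillingCycle, Carrier, DataCap, DeviceID, IMEI, PlanID, Region, SIM}.
Since Telecom1 ⊆ {BillingCycle, Carrier, DataCap, DeviceID, IMEI, PlanID, Region, SIM}, the intersection is a superkey of Telecom1; the decomposition is lossless.

Yes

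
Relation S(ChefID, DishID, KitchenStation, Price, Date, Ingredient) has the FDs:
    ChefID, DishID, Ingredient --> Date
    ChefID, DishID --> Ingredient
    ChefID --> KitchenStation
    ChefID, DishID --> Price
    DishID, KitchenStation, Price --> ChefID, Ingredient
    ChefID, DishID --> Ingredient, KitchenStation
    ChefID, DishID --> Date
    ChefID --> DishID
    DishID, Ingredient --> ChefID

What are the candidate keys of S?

{ChefID}, {DishID, Ingredient}, {DishID, KitchenStation, Price}

{ChefID} is a candidate key since {ChefID}⁺ = {ChefID, Date, DishID, Ingredient, KitchenStation, Price} covers every attribute.
{DishID, Ingredient} is a candidate key since {DishID, Ingredient}⁺ = {ChefID, Date, DishID, Ingredient, KitchenStation, Price} covers every attribute.
{DishID, KitchenStation, Price} is a candidate key since {DishID, KitchenStation, Price}⁺ = {ChefID, Date, DishID, Ingredient, KitchenStation, Price} covers every attribute.
No proper subset of any of these is a key, and no other minimal superkey exists.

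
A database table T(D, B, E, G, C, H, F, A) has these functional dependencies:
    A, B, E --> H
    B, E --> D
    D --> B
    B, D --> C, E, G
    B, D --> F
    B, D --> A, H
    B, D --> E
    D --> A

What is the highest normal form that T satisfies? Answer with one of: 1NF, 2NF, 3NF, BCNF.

BCNF

Candidate keys: {B, E}, {D}. Prime attributes: {B, D, E}.
The left-hand side of every FD is a superkey, so BCNF is satisfied.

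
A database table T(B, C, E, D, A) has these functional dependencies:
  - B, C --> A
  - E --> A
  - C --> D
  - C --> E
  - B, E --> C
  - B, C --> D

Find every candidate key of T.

{B, C}, {B, E}

{B} never appears on the right of any FD, so every key must include it.
{B, C}⁺ = {A, B, C, D, E} — all of the relation — so {B, C} is a candidate key.
{B, E}⁺ = {A, B, C, D, E} — all of the relation — so {B, E} is a candidate key.
These are minimal and exhaustive — every other superkey contains one of them.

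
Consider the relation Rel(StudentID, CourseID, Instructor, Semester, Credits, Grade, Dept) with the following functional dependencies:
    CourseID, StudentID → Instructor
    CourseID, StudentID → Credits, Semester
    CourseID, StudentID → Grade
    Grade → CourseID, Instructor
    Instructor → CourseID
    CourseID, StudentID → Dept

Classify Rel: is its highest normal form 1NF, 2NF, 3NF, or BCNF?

Candidate keys: {CourseID, StudentID}, {Grade, StudentID}, {Instructor, StudentID}. Prime attributes: {CourseID, Grade, Instructor, StudentID}.
Grade → CourseID, Instructor: {Grade}⁺ = {CourseID, Grade, Instructor}, which is not all of the attributes, so the left side is not a superkey — BCNF is violated.
Its right-hand attributes {CourseID, Instructor} are all prime, as are those of every other non-superkey FD — the relation is in 3NF.

3NF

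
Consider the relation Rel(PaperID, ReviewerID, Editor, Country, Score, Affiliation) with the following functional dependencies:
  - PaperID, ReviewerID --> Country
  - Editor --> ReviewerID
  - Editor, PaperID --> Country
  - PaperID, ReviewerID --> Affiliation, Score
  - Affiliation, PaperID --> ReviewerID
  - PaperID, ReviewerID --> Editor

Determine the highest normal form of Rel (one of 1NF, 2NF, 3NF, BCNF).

3NF

Candidate keys: {Affiliation, PaperID}, {Editor, PaperID}, {PaperID, ReviewerID}. Prime attributes: {Affiliation, Editor, PaperID, ReviewerID}.
For Editor --> ReviewerID we have {Editor}⁺ = {Editor, ReviewerID}; {Editor} is not a superkey, so BCNF fails.
Its right-hand attributes {ReviewerID} are all prime, as are those of every other non-superkey FD — the relation is in 3NF.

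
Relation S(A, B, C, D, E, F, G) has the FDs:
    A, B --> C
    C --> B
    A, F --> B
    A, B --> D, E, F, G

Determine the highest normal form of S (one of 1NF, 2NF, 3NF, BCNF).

3NF

Candidate keys: {A, B}, {A, C}, {A, F}. Prime attributes: {A, B, C, F}.
For C --> B we have {C}⁺ = {B, C}; {C} is not a superkey, so BCNF fails.
But every attribute on its right side ({B}) is prime, and the same holds for every other non-superkey FD, so 3NF still holds.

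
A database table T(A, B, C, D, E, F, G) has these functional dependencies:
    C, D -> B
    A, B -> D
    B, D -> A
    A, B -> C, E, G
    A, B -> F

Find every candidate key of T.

{A, B}⁺ = {A, B, C, D, E, F, G}, which is every attribute, so {A, B} is a candidate key.
{B, D}⁺ = {A, B, C, D, E, F, G}, which is every attribute, so {B, D} is a candidate key.
{C, D}⁺ = {A, B, C, D, E, F, G}, which is every attribute, so {C, D} is a candidate key.
Any other superkey properly contains one of these, so there are no further candidate keys.

{A, B}, {B, D}, {C, D}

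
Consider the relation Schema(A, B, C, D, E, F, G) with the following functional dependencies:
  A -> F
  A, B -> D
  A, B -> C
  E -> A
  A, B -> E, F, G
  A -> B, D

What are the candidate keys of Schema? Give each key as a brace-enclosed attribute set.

Closure of {A} is {A, B, C, D, E, F, G}, the whole schema; {A} is a candidate key.
Closure of {E} is {A, B, C, D, E, F, G}, the whole schema; {E} is a candidate key.
No proper subset of any of these is a key, and no other minimal superkey exists.

{A}, {E}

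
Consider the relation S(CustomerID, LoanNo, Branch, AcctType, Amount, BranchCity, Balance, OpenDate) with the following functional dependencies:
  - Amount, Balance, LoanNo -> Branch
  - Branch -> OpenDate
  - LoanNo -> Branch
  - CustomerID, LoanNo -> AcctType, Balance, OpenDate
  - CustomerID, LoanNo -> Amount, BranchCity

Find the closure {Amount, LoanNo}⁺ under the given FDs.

{Amount, Branch, LoanNo, OpenDate}

Start with {Amount, LoanNo}.
LoanNo -> Branch applies; add {Branch} → now {Amount, Branch, LoanNo}.
Branch -> OpenDate applies; add {OpenDate} → now {Amount, Branch, LoanNo, OpenDate}.
No further FD applies.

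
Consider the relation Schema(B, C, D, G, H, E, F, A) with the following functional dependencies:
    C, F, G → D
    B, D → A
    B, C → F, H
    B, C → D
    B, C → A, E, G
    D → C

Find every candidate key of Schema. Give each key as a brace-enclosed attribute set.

{B, C}, {B, D}

No FD produces {B}, so it must be in every candidate key.
{B, C} is a candidate key since {B, C}⁺ = {A, B, C, D, E, F, G, H} covers every attribute.
{B, D} is a candidate key since {B, D}⁺ = {A, B, C, D, E, F, G, H} covers every attribute.
Any other superkey properly contains one of these, so there are no further candidate keys.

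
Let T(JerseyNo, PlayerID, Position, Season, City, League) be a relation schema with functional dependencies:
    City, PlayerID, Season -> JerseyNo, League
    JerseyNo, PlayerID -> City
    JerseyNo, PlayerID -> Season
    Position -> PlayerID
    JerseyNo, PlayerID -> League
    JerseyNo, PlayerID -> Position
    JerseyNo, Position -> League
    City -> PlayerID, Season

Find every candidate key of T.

{City}⁺ = {City, JerseyNo, League, PlayerID, Position, Season} — all of the relation — so {City} is a candidate key.
{JerseyNo, PlayerID}⁺ = {City, JerseyNo, League, PlayerID, Position, Season} — all of the relation — so {JerseyNo, PlayerID} is a candidate key.
{JerseyNo, Position}⁺ = {City, JerseyNo, League, PlayerID, Position, Season} — all of the relation — so {JerseyNo, Position} is a candidate key.
Any other superkey properly contains one of these, so there are no further candidate keys.

{City}, {JerseyNo, PlayerID}, {JerseyNo, Position}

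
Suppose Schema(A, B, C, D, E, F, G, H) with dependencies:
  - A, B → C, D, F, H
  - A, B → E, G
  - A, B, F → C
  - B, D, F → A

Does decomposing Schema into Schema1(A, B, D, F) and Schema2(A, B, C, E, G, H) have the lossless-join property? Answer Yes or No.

Yes

Schema1 ∩ Schema2 = {A, B}; its closure under F is {A, B, C, D, E, F, G, H}.
This includes all of Schema1, so the common attributes are a superkey of Schema1 — the join is lossless.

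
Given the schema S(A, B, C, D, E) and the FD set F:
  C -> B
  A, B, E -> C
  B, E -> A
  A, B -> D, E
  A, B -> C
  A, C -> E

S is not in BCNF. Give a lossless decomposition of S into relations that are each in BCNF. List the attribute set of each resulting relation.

{A, C, D, E}; {B, C}

Candidate keys of the original relation: {A, B}, {A, C}, {B, E}, {C, E}.
In {A, B, C, D, E}, {C} is not a superkey ({C}⁺ restricted to this set is {B, C}), so split on C -> B into {B, C} and {A, C, D, E}.
{B, C}: every determinant is a superkey — BCNF.
{A, C, D, E}: every determinant is a superkey — BCNF.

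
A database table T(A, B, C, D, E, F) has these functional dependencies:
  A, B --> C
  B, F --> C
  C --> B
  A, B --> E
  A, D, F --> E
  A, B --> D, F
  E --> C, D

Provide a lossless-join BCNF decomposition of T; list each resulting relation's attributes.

Candidate keys of the original relation: {A, B}, {A, C}, {A, D, F}, {A, E}.
Within {A, B, C, D, E, F}: {B, F}⁺ ∩ {A, B, C, D, E, F} = {B, C, F}, not the whole set, so B, F --> C violates BCNF; decompose into {B, C, F} and {A, B, D, E, F}.
Within {B, C, F}: {C}⁺ ∩ {B, C, F} = {B, C}, not the whole set, so C --> B violates BCNF; decompose into {B, C} and {C, F}.
{B, C}: every determinant is a superkey — BCNF.
{C, F}: every determinant is a superkey — BCNF.
Within {A, B, D, E, F}: {E}⁺ ∩ {A, B, D, E, F} = {B, D, E}, not the whole set, so E --> B, D violates BCNF; decompose into {B, D, E} and {A, E, F}.
{B, D, E}: every determinant is a superkey — BCNF.
{A, E, F}: every determinant is a superkey — BCNF.

{A, E, F}; {B, C}; {B, D, E}; {C, F}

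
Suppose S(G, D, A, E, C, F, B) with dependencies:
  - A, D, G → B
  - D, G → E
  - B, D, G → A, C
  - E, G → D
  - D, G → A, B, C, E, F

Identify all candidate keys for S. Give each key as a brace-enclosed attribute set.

{G} never appears on the right of any FD, so every key must include it.
{D, G}⁺ = {A, B, C, D, E, F, G} — all of the relation — so {D, G} is a candidate key.
{E, G}⁺ = {A, B, C, D, E, F, G} — all of the relation — so {E, G} is a candidate key.
Any other superkey properly contains one of these, so there are no further candidate keys.

{D, G}, {E, G}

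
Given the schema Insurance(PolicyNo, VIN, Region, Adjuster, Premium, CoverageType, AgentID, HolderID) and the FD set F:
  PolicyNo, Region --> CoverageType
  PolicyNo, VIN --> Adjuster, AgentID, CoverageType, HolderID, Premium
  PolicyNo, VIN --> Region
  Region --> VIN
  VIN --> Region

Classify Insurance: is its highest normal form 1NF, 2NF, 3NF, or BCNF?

Candidate keys: {PolicyNo, Region}, {PolicyNo, VIN}. Prime attributes: {PolicyNo, Region, VIN}.
For Region --> VIN we have {Region}⁺ = {Region, VIN}; {Region} is not a superkey, so BCNF fails.
But every attribute on its right side ({VIN}) is prime, and the same holds for every other non-superkey FD, so 3NF still holds.

3NF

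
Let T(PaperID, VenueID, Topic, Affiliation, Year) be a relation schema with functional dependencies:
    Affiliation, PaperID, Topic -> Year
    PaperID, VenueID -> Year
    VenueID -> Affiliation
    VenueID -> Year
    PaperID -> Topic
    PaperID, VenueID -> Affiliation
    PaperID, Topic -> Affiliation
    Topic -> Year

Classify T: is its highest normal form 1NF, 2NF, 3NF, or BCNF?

1NF

Candidate key: {PaperID, VenueID}. Prime attributes: {PaperID, VenueID}.
Affiliation, PaperID, Topic -> Year breaks BCNF: {Affiliation, PaperID, Topic}⁺ = {Affiliation, PaperID, Topic, Year}, so {Affiliation, PaperID, Topic} is not a superkey.
Affiliation, PaperID, Topic -> Year has non-prime {Year} on the right and a non-superkey on the left, so 3NF fails.
The proper key subset {PaperID} of {PaperID, VenueID} determines non-prime {Affiliation, Topic, Year}, so the relation is not even in 2NF.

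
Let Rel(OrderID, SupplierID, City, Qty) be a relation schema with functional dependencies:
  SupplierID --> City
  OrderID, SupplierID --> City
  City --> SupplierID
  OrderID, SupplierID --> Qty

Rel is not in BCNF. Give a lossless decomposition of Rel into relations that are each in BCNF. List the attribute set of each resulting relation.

{City, SupplierID}; {OrderID, Qty, SupplierID}

Candidate keys of the original relation: {City, OrderID}, {OrderID, SupplierID}.
Within {City, OrderID, Qty, SupplierID}: {SupplierID}⁺ ∩ {City, OrderID, Qty, SupplierID} = {City, SupplierID}, not the whole set, so SupplierID --> City violates BCNF; decompose into {City, SupplierID} and {OrderID, Qty, SupplierID}.
{City, SupplierID} has no BCNF violation.
{OrderID, Qty, SupplierID} has no BCNF violation.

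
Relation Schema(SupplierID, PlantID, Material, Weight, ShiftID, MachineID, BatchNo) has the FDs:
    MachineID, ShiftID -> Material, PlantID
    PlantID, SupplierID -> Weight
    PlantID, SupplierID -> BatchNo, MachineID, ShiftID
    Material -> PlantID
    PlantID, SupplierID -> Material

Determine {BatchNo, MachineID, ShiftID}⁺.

{BatchNo, MachineID, Material, PlantID, ShiftID}

Start with {BatchNo, MachineID, ShiftID}.
MachineID, ShiftID -> Material, PlantID applies; add {Material, PlantID} → now {BatchNo, MachineID, Material, PlantID, ShiftID}.
No further FD applies.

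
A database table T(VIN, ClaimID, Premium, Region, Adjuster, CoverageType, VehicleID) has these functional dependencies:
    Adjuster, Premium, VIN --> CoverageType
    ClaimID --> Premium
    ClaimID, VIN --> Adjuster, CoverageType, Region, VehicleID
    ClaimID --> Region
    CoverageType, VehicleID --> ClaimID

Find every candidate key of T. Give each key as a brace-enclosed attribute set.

{VIN} never appears on the right of any FD, so every key must include it.
{ClaimID, VIN}⁺ = {Adjuster, ClaimID, CoverageType, Premium, Region, VIN, VehicleID} — all of the relation — so {ClaimID, VIN} is a candidate key.
{CoverageType, VIN, VehicleID}⁺ = {Adjuster, ClaimID, CoverageType, Premium, Region, VIN, VehicleID} — all of the relation — so {CoverageType, VIN, VehicleID} is a candidate key.
{Adjuster, Premium, VIN, VehicleID}⁺ = {Adjuster, ClaimID, CoverageType, Premium, Region, VIN, VehicleID} — all of the relation — so {Adjuster, Premium, VIN, VehicleID} is a candidate key.
These are minimal and exhaustive — every other superkey contains one of them.

{Adjuster, Premium, VIN, VehicleID}, {ClaimID, VIN}, {CoverageType, VIN, VehicleID}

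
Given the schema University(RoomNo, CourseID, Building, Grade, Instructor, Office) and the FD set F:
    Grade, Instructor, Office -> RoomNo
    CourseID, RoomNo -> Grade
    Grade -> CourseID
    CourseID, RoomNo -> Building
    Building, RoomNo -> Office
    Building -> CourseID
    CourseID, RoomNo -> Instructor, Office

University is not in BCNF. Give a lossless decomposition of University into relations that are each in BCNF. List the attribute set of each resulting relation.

{Building, Grade, Instructor, Office, RoomNo}; {CourseID, Grade}

Candidate keys of the original relation: {Building, RoomNo}, {CourseID, RoomNo}, {Grade, Instructor, Office}, {Grade, RoomNo}.
Within {Building, CourseID, Grade, Instructor, Office, RoomNo}: {Grade}⁺ ∩ {Building, CourseID, Grade, Instructor, Office, RoomNo} = {CourseID, Grade}, not the whole set, so Grade -> CourseID violates BCNF; decompose into {CourseID, Grade} and {Building, Grade, Instructor, Office, RoomNo}.
{CourseID, Grade} has no BCNF violation.
{Building, Grade, Instructor, Office, RoomNo} has no BCNF violation.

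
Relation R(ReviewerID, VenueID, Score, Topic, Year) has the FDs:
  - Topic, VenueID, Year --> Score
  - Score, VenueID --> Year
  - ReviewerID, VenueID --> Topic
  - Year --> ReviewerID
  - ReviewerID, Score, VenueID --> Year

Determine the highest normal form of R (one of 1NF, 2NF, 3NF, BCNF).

1NF

Candidate keys: {Score, VenueID}, {VenueID, Year}. Prime attributes: {Score, VenueID, Year}.
For ReviewerID, VenueID --> Topic we have {ReviewerID, VenueID}⁺ = {ReviewerID, Topic, VenueID}; {ReviewerID, VenueID} is not a superkey, so BCNF fails.
Because {Topic} is non-prime and the left side of ReviewerID, VenueID --> Topic is not a superkey, the relation is not in 3NF.
Since {Year} ⊂ {VenueID, Year} and {Year}⁺ ⊇ {ReviewerID} with {ReviewerID} non-prime, there is a partial dependency; 2NF fails.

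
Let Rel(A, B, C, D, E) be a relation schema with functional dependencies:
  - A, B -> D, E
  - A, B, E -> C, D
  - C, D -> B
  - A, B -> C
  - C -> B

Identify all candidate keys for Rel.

{A, B}, {A, C}

{A} never appears on the right of any FD, so every key must include it.
{A, B} is a candidate key since {A, B}⁺ = {A, B, C, D, E} covers every attribute.
{A, C} is a candidate key since {A, C}⁺ = {A, B, C, D, E} covers every attribute.
These are minimal and exhaustive — every other superkey contains one of them.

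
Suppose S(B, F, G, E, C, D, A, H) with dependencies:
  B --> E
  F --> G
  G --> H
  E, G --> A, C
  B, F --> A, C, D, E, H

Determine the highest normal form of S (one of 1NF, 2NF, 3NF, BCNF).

Candidate key: {B, F}. Prime attributes: {B, F}.
B --> E: {B}⁺ = {B, E}, which is not all of the attributes, so the left side is not a superkey — BCNF is violated.
Because {E} is non-prime and the left side of B --> E is not a superkey, the relation is not in 3NF.
{B} is a proper subset of the key {B, F}, and {B}⁺ contains the non-prime attribute {E} — a partial dependency, so 2NF is violated.

1NF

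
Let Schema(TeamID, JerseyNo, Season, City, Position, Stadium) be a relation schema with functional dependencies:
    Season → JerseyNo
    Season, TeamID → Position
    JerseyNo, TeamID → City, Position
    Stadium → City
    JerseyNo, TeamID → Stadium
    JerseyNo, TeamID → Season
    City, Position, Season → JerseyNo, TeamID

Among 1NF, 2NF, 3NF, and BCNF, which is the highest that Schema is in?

3NF

Candidate keys: {City, Position, Season}, {JerseyNo, TeamID}, {Position, Season, Stadium}, {Season, TeamID}. Prime attributes: {City, JerseyNo, Position, Season, Stadium, TeamID}.
Season → JerseyNo: {Season}⁺ = {JerseyNo, Season}, which is not all of the attributes, so the left side is not a superkey — BCNF is violated.
But every attribute on its right side ({JerseyNo}) is prime, and the same holds for every other non-superkey FD, so 3NF still holds.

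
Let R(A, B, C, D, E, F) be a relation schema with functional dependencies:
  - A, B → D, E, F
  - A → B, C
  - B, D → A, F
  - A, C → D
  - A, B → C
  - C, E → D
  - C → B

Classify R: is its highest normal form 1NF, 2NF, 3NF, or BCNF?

3NF

Candidate keys: {A}, {B, D}, {C, D}, {C, E}. Prime attributes: {A, B, C, D, E}.
C → B breaks BCNF: {C}⁺ = {B, C}, so {C} is not a superkey.
Since {B} ⊆ prime attributes and every other non-superkey FD also has a prime right side, the schema is in 3NF.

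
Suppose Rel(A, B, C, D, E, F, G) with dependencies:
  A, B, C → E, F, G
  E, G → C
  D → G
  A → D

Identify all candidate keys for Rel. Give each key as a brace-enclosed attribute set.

{A, B, C}, {A, B, E}

No FD produces {A, B}, so they must be in every candidate key.
{A, B, C}⁺ = {A, B, C, D, E, F, G} — all of the relation — so {A, B, C} is a candidate key.
{A, B, E}⁺ = {A, B, C, D, E, F, G} — all of the relation — so {A, B, E} is a candidate key.
No proper subset of any of these is a key, and no other minimal superkey exists.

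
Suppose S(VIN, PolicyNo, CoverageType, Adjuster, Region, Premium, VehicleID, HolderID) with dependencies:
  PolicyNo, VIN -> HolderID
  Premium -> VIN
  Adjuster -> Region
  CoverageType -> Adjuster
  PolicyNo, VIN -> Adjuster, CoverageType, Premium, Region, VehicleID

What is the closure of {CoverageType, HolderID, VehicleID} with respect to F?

Start with {CoverageType, HolderID, VehicleID}.
CoverageType -> Adjuster applies; add {Adjuster} → now {Adjuster, CoverageType, HolderID, VehicleID}.
Adjuster -> Region applies; add {Region} → now {Adjuster, CoverageType, HolderID, Region, VehicleID}.
No further FD applies.

{Adjuster, CoverageType, HolderID, Region, VehicleID}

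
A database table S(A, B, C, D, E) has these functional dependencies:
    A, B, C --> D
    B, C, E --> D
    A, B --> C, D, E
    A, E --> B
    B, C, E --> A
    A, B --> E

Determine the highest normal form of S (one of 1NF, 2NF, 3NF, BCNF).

Candidate keys: {A, B}, {A, E}, {B, C, E}. Prime attributes: {A, B, C, E}.
The left-hand side of every FD is a superkey, so BCNF is satisfied.

BCNF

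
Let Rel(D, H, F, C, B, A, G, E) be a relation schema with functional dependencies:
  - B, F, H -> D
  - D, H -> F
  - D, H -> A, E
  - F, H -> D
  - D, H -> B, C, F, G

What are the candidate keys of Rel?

{D, H}, {F, H}

{H} never appears on the right of any FD, so every key must include it.
{D, H}⁺ = {A, B, C, D, E, F, G, H}, which is every attribute, so {D, H} is a candidate key.
{F, H}⁺ = {A, B, C, D, E, F, G, H}, which is every attribute, so {F, H} is a candidate key.
Any other superkey properly contains one of these, so there are no further candidate keys.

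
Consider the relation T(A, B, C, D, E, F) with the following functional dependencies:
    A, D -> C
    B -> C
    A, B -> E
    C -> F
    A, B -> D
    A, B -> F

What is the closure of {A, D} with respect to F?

{A, C, D, F}

Start with {A, D}.
A, D -> C applies; add {C} → now {A, C, D}.
C -> F applies; add {F} → now {A, C, D, F}.
No further FD applies.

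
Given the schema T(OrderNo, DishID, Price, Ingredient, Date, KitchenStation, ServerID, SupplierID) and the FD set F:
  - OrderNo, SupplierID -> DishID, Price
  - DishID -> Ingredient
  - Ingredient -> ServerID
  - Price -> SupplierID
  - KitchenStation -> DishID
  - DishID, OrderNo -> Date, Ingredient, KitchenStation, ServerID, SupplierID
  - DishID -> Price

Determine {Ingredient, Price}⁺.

{Ingredient, Price, ServerID, SupplierID}

Start with {Ingredient, Price}.
Ingredient -> ServerID applies; add {ServerID} → now {Ingredient, Price, ServerID}.
Price -> SupplierID applies; add {SupplierID} → now {Ingredient, Price, ServerID, SupplierID}.
No further FD applies.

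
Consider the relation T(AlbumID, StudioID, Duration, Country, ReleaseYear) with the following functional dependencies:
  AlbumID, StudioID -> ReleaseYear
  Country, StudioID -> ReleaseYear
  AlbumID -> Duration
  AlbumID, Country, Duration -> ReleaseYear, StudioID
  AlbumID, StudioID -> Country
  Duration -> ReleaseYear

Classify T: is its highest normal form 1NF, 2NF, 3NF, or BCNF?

1NF

Candidate keys: {AlbumID, Country}, {AlbumID, StudioID}. Prime attributes: {AlbumID, Country, StudioID}.
Country, StudioID -> ReleaseYear breaks BCNF: {Country, StudioID}⁺ = {Country, ReleaseYear, StudioID}, so {Country, StudioID} is not a superkey.
Country, StudioID -> ReleaseYear determines the non-prime attribute {ReleaseYear} from a non-superkey — 3NF is violated.
Since {AlbumID} ⊂ {AlbumID, Country} and {AlbumID}⁺ ⊇ {Duration, ReleaseYear} with {Duration, ReleaseYear} non-prime, there is a partial dependency; 2NF fails.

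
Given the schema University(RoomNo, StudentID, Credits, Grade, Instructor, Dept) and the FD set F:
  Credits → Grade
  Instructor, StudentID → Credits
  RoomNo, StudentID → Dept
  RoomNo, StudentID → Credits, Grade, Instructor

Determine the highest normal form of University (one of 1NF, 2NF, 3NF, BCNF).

2NF

Candidate key: {RoomNo, StudentID}. Prime attributes: {RoomNo, StudentID}.
Credits → Grade: {Credits}⁺ = {Credits, Grade}, which is not all of the attributes, so the left side is not a superkey — BCNF is violated.
Because {Grade} is non-prime and the left side of Credits → Grade is not a superkey, the relation is not in 3NF.
Checking every proper subset of each key, none determines a non-prime attribute — 2NF is satisfied.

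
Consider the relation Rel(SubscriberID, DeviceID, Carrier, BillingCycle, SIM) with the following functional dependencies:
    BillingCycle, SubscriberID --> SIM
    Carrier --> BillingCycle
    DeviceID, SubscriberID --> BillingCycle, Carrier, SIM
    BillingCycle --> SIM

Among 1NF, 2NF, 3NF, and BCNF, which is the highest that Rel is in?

Candidate key: {DeviceID, SubscriberID}. Prime attributes: {DeviceID, SubscriberID}.
BillingCycle, SubscriberID --> SIM: {BillingCycle, SubscriberID}⁺ = {BillingCycle, SIM, SubscriberID}, which is not all of the attributes, so the left side is not a superkey — BCNF is violated.
BillingCycle, SubscriberID --> SIM determines the non-prime attribute {SIM} from a non-superkey — 3NF is violated.
No proper subset of a key has a non-prime attribute in its closure, so there is no partial dependency; 2NF holds.

2NF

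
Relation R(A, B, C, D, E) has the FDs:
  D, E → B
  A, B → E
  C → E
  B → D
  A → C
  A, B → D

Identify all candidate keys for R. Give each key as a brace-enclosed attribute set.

{A, B}, {A, D}

Attributes never on any right-hand side: {A} — every candidate key must contain it.
{A, B} is a candidate key since {A, B}⁺ = {A, B, C, D, E} covers every attribute.
{A, D} is a candidate key since {A, D}⁺ = {A, B, C, D, E} covers every attribute.
No proper subset of any of these is a key, and no other minimal superkey exists.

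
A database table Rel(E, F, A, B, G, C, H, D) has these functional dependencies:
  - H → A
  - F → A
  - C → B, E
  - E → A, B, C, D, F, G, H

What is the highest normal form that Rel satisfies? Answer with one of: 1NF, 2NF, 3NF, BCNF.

Candidate keys: {C}, {E}. Prime attributes: {C, E}.
H → A breaks BCNF: {H}⁺ = {A, H}, so {H} is not a superkey.
H → A has non-prime {A} on the right and a non-superkey on the left, so 3NF fails.
All keys have size 1, which rules out partial dependencies — 2NF is satisfied.

2NF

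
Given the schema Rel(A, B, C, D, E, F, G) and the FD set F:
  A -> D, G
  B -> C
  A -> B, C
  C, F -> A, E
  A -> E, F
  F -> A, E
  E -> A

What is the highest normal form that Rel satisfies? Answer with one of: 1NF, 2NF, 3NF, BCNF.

2NF

Candidate keys: {A}, {E}, {F}. Prime attributes: {A, E, F}.
B -> C breaks BCNF: {B}⁺ = {B, C}, so {B} is not a superkey.
B -> C determines the non-prime attribute {C} from a non-superkey — 3NF is violated.
With only single-attribute keys there can be no partial dependency, so 2NF holds.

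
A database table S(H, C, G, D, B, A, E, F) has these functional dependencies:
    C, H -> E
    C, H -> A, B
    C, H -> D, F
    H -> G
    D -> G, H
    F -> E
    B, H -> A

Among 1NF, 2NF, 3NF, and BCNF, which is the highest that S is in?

1NF

Candidate keys: {C, D}, {C, H}. Prime attributes: {C, D, H}.
H -> G: {H}⁺ = {G, H}, which is not all of the attributes, so the left side is not a superkey — BCNF is violated.
H -> G determines the non-prime attribute {G} from a non-superkey — 3NF is violated.
The proper key subset {D} of {C, D} determines non-prime {G}, so the relation is not even in 2NF.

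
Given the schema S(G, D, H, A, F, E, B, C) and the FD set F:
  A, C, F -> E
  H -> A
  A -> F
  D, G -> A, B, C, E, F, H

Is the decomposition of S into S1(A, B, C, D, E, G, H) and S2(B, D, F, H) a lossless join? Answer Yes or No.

Yes

S1 ∩ S2 = {B, D, H}; its closure under F is {A, B, D, F, H}.
S2 is contained in that closure, so S1 ∩ S2 -> S2 holds and the join is lossless.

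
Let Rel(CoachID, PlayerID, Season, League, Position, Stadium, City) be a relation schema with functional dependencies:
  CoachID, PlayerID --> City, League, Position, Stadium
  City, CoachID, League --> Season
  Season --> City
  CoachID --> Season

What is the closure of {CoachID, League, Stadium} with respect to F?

{City, CoachID, League, Season, Stadium}

Start with {CoachID, League, Stadium}.
CoachID --> Season applies; add {Season} → now {CoachID, League, Season, Stadium}.
Season --> City applies; add {City} → now {City, CoachID, League, Season, Stadium}.
No further FD applies.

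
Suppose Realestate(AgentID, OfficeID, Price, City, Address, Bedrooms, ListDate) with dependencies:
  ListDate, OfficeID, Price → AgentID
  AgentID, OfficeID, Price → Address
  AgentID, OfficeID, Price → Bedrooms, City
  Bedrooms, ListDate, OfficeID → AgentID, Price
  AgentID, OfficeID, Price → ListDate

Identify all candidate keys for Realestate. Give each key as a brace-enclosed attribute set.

Attributes never on any right-hand side: {OfficeID} — every candidate key must contain it.
{AgentID, OfficeID, Price}⁺ = {Address, AgentID, Bedrooms, City, ListDate, OfficeID, Price} — all of the relation — so {AgentID, OfficeID, Price} is a candidate key.
{Bedrooms, ListDate, OfficeID}⁺ = {Address, AgentID, Bedrooms, City, ListDate, OfficeID, Price} — all of the relation — so {Bedrooms, ListDate, OfficeID} is a candidate key.
{ListDate, OfficeID, Price}⁺ = {Address, AgentID, Bedrooms, City, ListDate, OfficeID, Price} — all of the relation — so {ListDate, OfficeID, Price} is a candidate key.
Any other superkey properly contains one of these, so there are no further candidate keys.

{AgentID, OfficeID, Price}, {Bedrooms, ListDate, OfficeID}, {ListDate, OfficeID, Price}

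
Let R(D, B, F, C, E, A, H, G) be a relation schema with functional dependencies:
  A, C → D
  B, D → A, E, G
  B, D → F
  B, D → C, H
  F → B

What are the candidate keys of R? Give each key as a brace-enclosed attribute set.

{B, D}⁺ = {A, B, C, D, E, F, G, H}, which is every attribute, so {B, D} is a candidate key.
{D, F}⁺ = {A, B, C, D, E, F, G, H}, which is every attribute, so {D, F} is a candidate key.
{A, B, C}⁺ = {A, B, C, D, E, F, G, H}, which is every attribute, so {A, B, C} is a candidate key.
{A, C, F}⁺ = {A, B, C, D, E, F, G, H}, which is every attribute, so {A, C, F} is a candidate key.
These are minimal and exhaustive — every other superkey contains one of them.

{A, B, C}, {A, C, F}, {B, D}, {D, F}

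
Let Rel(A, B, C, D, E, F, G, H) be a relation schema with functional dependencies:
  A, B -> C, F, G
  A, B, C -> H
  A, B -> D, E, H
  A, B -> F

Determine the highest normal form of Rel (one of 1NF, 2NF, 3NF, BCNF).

Candidate key: {A, B}. Prime attributes: {A, B}.
The left-hand side of every FD is a superkey, so BCNF is satisfied.

BCNF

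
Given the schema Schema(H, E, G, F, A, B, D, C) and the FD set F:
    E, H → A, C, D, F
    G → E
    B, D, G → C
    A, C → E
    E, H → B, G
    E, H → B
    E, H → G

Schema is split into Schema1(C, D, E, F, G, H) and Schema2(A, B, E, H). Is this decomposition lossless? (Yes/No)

Yes

The shared attributes are {E, H} and {E, H}⁺ = {A, B, C, D, E, F, G, H}.
This includes all of Schema1, so the common attributes are a superkey of Schema1 — the join is lossless.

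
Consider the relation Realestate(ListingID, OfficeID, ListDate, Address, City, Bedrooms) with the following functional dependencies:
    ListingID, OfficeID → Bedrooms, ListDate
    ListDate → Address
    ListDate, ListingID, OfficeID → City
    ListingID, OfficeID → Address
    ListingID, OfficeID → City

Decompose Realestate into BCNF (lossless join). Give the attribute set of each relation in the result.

Candidate key of the original relation: {ListingID, OfficeID}.
{Address, Bedrooms, City, ListDate, ListingID, OfficeID}: {ListDate} determines {Address, ListDate} here but is not a superkey — split on ListDate → Address, giving {Address, ListDate} and {Bedrooms, City, ListDate, ListingID, OfficeID}.
{Address, ListDate} has no BCNF violation.
{Bedrooms, City, ListDate, ListingID, OfficeID} has no BCNF violation.

{Address, ListDate}; {Bedrooms, City, ListDate, ListingID, OfficeID}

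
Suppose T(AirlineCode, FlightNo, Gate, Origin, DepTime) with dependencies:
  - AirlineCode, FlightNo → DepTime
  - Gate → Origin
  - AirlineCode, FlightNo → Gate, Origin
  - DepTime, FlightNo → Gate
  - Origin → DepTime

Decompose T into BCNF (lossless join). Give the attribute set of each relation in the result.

{AirlineCode, FlightNo, Gate}; {DepTime, Origin}; {Gate, Origin}

Candidate key of the original relation: {AirlineCode, FlightNo}.
In {AirlineCode, DepTime, FlightNo, Gate, Origin}, {Gate} is not a superkey ({Gate}⁺ restricted to this set is {DepTime, Gate, Origin}), so split on Gate → DepTime, Origin into {DepTime, Gate, Origin} and {AirlineCode, FlightNo, Gate}.
In {DepTime, Gate, Origin}, {Origin} is not a superkey ({Origin}⁺ restricted to this set is {DepTime, Origin}), so split on Origin → DepTime into {DepTime, Origin} and {Gate, Origin}.
{DepTime, Origin} has no BCNF violation.
{Gate, Origin} has no BCNF violation.
{AirlineCode, FlightNo, Gate} has no BCNF violation.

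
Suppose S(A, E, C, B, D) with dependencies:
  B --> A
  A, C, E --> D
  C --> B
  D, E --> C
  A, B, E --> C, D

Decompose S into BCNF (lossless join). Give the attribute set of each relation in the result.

Candidate keys of the original relation: {B, E}, {C, E}, {D, E}.
{A, B, C, D, E}: {B} determines {A, B} here but is not a superkey — split on B --> A, giving {A, B} and {B, C, D, E}.
{A, B} is in BCNF.
{B, C, D, E}: {C} determines {B, C} here but is not a superkey — split on C --> B, giving {B, C} and {C, D, E}.
{B, C} is in BCNF.
{C, D, E} is in BCNF.

{A, B}; {B, C}; {C, D, E}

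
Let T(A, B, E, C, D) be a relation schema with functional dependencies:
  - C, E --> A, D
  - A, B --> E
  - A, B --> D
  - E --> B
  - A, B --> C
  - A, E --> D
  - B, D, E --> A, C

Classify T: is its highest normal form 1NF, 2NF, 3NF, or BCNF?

3NF

Candidate keys: {A, B}, {A, E}, {C, E}, {D, E}. Prime attributes: {A, B, C, D, E}.
E --> B: {E}⁺ = {B, E}, which is not all of the attributes, so the left side is not a superkey — BCNF is violated.
Its right-hand attributes {B} are all prime, as are those of every other non-superkey FD — the relation is in 3NF.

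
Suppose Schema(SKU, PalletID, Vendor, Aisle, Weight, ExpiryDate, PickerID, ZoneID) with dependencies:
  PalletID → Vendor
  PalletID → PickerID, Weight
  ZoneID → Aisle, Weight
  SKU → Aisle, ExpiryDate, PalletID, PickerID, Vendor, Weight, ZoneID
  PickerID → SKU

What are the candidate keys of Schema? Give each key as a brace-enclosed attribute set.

{PalletID}⁺ = {Aisle, ExpiryDate, PalletID, PickerID, SKU, Vendor, Weight, ZoneID} — all of the relation — so {PalletID} is a candidate key.
{PickerID}⁺ = {Aisle, ExpiryDate, PalletID, PickerID, SKU, Vendor, Weight, ZoneID} — all of the relation — so {PickerID} is a candidate key.
{SKU}⁺ = {Aisle, ExpiryDate, PalletID, PickerID, SKU, Vendor, Weight, ZoneID} — all of the relation — so {SKU} is a candidate key.
These are minimal and exhaustive — every other superkey contains one of them.

{PalletID}, {PickerID}, {SKU}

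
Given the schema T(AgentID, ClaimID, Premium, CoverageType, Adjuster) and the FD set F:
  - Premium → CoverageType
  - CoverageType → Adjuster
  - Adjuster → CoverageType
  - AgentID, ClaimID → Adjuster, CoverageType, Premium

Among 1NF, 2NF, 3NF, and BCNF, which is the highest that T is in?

2NF

Candidate key: {AgentID, ClaimID}. Prime attributes: {AgentID, ClaimID}.
Premium → CoverageType breaks BCNF: {Premium}⁺ = {Adjuster, CoverageType, Premium}, so {Premium} is not a superkey.
Premium → CoverageType determines the non-prime attribute {CoverageType} from a non-superkey — 3NF is violated.
No non-prime attribute depends on a proper subset of any candidate key, so 2NF holds.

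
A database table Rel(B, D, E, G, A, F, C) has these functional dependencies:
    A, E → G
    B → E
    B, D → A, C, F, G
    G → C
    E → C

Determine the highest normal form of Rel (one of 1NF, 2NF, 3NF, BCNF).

1NF

Candidate key: {B, D}. Prime attributes: {B, D}.
A, E → G: {A, E}⁺ = {A, C, E, G}, which is not all of the attributes, so the left side is not a superkey — BCNF is violated.
A, E → G determines the non-prime attribute {G} from a non-superkey — 3NF is violated.
{B} is a proper subset of the key {B, D}, and {B}⁺ contains the non-prime attributes {C, E} — a partial dependency, so 2NF is violated.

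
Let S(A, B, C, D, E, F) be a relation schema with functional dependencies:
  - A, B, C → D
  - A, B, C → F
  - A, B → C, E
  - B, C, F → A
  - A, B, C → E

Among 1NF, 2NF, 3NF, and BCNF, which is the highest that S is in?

Candidate keys: {A, B}, {B, C, F}. Prime attributes: {A, B, C, F}.
Each dependency's left side is a superkey — BCNF holds.

BCNF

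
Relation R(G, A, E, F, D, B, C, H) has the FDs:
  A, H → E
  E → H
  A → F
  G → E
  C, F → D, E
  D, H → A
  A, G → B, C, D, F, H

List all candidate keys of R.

{G} never appears on the right of any FD, so every key must include it.
{A, G}⁺ = {A, B, C, D, E, F, G, H}, which is every attribute, so {A, G} is a candidate key.
{D, G}⁺ = {A, B, C, D, E, F, G, H}, which is every attribute, so {D, G} is a candidate key.
{C, F, G}⁺ = {A, B, C, D, E, F, G, H}, which is every attribute, so {C, F, G} is a candidate key.
No proper subset of any of these is a key, and no other minimal superkey exists.

{A, G}, {C, F, G}, {D, G}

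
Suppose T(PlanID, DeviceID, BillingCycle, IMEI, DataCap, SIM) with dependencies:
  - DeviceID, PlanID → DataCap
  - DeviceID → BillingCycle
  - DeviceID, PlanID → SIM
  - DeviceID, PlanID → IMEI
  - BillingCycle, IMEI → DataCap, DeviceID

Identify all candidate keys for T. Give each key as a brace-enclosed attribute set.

Attributes never on any right-hand side: {PlanID} — every candidate key must contain it.
{DeviceID, PlanID}⁺ = {BillingCycle, DataCap, DeviceID, IMEI, PlanID, SIM} — all of the relation — so {DeviceID, PlanID} is a candidate key.
{BillingCycle, IMEI, PlanID}⁺ = {BillingCycle, DataCap, DeviceID, IMEI, PlanID, SIM} — all of the relation — so {BillingCycle, IMEI, PlanID} is a candidate key.
These are minimal and exhaustive — every other superkey contains one of them.

{BillingCycle, IMEI, PlanID}, {DeviceID, PlanID}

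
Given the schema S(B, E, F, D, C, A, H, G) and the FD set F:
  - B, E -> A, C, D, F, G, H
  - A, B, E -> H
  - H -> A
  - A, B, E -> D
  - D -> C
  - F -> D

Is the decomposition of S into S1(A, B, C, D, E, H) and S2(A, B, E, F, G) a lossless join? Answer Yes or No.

Yes

Common attributes: {A, B, E}; their closure is {A, B, C, D, E, F, G, H}.
Since S1 ⊆ {A, B, C, D, E, F, G, H}, the intersection is a superkey of S1; the decomposition is lossless.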